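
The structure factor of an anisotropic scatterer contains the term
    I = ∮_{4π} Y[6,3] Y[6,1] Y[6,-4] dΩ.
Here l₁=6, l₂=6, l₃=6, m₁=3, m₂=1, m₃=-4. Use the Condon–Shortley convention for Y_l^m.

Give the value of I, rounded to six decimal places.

-0.084679

m-sum 0 ✓  L=18 even ✓  0≤6≤12 ✓
Π(2lᵢ+1) = 13×13×13 = 2197
triangle coeff Δ(6,6,6) = 1/325909584
Σ_t [0,6]: t=0:+1/373248000 t=1:−1/1728000 t=2:+1/110592 t=3:−1/46656 t=4:+1/110592 t=5:−1/1728000 t=6:+1/373248000 = -7/1555200
(3j)²=400/46189 [(6 6 6; 0 0 0)], sign=-1
Σ_t [1,3]: t=1:−1/4147200 t=2:+1/691200 t=3:−1/1244160 = 1/2488320
(3j)²=875/184756 [(6 6 6; 3 1 -4)], sign=+1
⇒ 4πI² = 1137500/12623809
I = (-1)√(1137500/12623809/(4π)) = -0.08467897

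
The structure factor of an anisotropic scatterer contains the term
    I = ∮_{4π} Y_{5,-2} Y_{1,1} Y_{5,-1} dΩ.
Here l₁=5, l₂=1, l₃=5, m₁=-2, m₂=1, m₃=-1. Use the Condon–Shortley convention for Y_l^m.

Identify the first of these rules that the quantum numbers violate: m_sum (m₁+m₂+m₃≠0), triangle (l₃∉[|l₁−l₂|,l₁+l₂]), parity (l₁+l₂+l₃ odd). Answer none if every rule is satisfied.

m_sum

Σmᵢ = -2  ✗
l₃∈[|l₁−l₂|,l₁+l₂]=[4,6], have l₃=5
Σlᵢ = 11 ⇒ odd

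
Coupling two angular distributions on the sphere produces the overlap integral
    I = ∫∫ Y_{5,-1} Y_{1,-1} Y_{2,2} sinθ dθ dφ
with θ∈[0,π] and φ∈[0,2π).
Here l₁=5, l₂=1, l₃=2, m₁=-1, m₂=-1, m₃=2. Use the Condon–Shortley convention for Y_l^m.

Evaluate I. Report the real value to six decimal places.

0.000000

l₃=2 ∉ [4,6] — triangle fails ⇒ I = 0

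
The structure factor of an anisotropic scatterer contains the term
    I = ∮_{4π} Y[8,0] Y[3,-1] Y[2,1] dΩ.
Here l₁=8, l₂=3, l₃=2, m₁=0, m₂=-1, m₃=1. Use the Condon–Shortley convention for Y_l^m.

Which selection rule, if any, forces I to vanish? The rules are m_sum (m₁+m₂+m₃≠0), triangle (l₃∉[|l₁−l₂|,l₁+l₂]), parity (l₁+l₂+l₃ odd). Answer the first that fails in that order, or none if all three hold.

m₁+m₂+m₃ = 0 − 1 + 1 = 0  ✓
triangle: |8−3|=5 ≤ l₃=2 ≤ 8+3=11  ✗
parity: l₁+l₂+l₃ = 13 is odd

triangle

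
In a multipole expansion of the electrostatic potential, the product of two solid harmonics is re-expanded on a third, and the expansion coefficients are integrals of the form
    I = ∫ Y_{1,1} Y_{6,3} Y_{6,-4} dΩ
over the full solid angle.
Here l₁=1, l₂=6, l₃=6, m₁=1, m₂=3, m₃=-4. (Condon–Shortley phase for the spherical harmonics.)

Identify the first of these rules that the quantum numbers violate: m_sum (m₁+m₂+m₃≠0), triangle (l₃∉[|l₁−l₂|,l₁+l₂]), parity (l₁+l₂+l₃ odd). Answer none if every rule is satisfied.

parity

m₁+m₂+m₃ = 1 + 3 − 4 = 0  ✓
triangle: |1−6|=5 ≤ l₃=6 ≤ 1+6=7  ✓
parity: l₁+l₂+l₃ = 13 is odd  ✗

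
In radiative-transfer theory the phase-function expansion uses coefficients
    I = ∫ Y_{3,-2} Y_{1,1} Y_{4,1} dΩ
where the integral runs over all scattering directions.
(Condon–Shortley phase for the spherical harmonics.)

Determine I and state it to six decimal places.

Checks pass: Σm=0; 8 even; l₃=4∈[2,4].
(2·3+1)(2·1+1)(2·4+1) = 189
Δ: 0! 6! 2! / 9! → 1/252
sum: t=0:+1/36 = 1/36
3j²(3 1 4; 0 0 0) = Δ·Π!·Σ² = 4/63  (sign +1)
sum: t=0:+1/240 = 1/240
3j²(3 1 4; -2 1 1) = Δ·Π!·Σ² = 1/84  (sign -1)
combine: 4πI² = 189·4/63·1/84 = 1/7
take √, sign -1: I = -0.10662181

-0.106622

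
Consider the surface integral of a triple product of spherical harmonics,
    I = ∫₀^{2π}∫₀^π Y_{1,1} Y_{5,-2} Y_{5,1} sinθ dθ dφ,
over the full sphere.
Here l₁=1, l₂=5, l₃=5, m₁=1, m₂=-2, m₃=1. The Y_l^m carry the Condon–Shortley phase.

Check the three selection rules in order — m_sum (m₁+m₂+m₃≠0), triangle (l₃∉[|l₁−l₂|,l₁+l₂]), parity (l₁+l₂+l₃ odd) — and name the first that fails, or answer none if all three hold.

azimuthal sum: 1 − 2 + 1 = 0  ✓
4 ≤ 5 ≤ 6 (triangle on l)  ✓
L = 1 + 5 + 5 = 11 (odd)  ✗

parity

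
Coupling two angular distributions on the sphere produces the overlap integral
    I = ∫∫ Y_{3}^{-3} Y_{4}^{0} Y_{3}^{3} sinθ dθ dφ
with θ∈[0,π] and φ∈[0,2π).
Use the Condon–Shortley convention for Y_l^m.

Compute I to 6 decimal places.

m-sum 0 ✓  L=10 even ✓  1≤3≤7 ✓
Π(2lᵢ+1) = 7×9×7 = 441
triangle coeff Δ(3,4,3) = 1/34650
Σ_t [1,3]: t=1:−1/72 t=2:+1/16 t=3:−1/72 = 5/144
(3j)²=2/77 [(3 4 3; 0 0 0)], sign=-1
Σ_t [4,4]: t=4:+1/1152 = 1/1152
(3j)²=1/154 [(3 4 3; -3 0 3)], sign=+1
⇒ 4πI² = 9/121
I = (-1)√(9/121/(4π)) = -0.07693494

-0.076935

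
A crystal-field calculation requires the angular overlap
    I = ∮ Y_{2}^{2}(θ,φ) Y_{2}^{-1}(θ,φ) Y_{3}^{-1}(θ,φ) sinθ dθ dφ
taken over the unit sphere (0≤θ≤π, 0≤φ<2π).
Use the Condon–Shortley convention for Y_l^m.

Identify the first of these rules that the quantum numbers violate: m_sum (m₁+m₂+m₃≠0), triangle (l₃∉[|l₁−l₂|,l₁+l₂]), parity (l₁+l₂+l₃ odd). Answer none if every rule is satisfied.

m₁+m₂+m₃ = 2 − 1 − 1 = 0  ✓
triangle: |2−2|=0 ≤ l₃=3 ≤ 2+2=4  ✓
parity: l₁+l₂+l₃ = 7 is odd  ✗

parity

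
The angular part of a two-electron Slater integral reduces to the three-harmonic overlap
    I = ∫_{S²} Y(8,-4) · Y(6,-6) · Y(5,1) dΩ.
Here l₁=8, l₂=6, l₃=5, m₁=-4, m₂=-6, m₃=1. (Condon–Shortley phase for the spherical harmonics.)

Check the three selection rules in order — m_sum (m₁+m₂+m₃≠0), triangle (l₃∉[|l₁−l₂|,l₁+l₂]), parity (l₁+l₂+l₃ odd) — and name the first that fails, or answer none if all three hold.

m_sum

Σmᵢ = -9  ✗
l₃∈[|l₁−l₂|,l₁+l₂]=[2,14], have l₃=5
Σlᵢ = 19 ⇒ odd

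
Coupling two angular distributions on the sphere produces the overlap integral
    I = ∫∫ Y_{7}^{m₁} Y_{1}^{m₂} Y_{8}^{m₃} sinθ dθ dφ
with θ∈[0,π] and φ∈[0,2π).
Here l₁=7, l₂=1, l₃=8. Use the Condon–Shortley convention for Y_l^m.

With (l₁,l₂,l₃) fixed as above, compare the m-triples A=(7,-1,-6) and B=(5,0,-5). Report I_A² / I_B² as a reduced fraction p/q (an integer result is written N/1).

1/39

Same 7,1,8: normalisation and zero-m 3j drop out of the ratio.
A: Δ: 0! 14! 2! / 17! → 1/2040; sum: t=0:+1/174356582400 = 1/174356582400; 3j²(7 1 8; 7 -1 -6) = Δ·Π!·Σ² = 1/2040  (sign +1)
B: Δ: 0! 14! 2! / 17! → 1/2040; sum: t=0:+1/958003200 = 1/958003200; 3j²(7 1 8; 5 0 -5) = Δ·Π!·Σ² = 13/680  (sign -1)
I_A²/I_B² = (1/2040)/(13/680) = 1/39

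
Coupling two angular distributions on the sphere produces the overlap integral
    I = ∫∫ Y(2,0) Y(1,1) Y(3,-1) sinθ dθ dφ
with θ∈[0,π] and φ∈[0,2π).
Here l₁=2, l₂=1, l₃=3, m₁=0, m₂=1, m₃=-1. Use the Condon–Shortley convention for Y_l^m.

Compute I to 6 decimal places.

Checks pass: Σm=0; 6 even; l₃=3∈[1,3].
(2·2+1)(2·1+1)(2·3+1) = 105
Δ: 0! 4! 2! / 7! → 1/105
sum: t=0:+1/4 = 1/4
3j²(2 1 3; 0 0 0) = Δ·Π!·Σ² = 3/35  (sign -1)
sum: t=0:+1/8 = 1/8
3j²(2 1 3; 0 1 -1) = Δ·Π!·Σ² = 2/35  (sign +1)
combine: 4πI² = 105·3/35·2/35 = 18/35
take √, sign -1: I = -0.20230066

-0.202301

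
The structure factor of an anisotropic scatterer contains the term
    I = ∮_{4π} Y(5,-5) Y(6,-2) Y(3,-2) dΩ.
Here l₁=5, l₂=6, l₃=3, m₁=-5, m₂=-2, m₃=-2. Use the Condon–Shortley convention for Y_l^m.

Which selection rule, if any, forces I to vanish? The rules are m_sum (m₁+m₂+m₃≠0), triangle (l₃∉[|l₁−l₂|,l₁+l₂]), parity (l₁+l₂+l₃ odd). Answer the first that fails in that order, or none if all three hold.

m_sum

Σmᵢ = -9  ✗
l₃∈[|l₁−l₂|,l₁+l₂]=[1,11], have l₃=3
Σlᵢ = 14 ⇒ even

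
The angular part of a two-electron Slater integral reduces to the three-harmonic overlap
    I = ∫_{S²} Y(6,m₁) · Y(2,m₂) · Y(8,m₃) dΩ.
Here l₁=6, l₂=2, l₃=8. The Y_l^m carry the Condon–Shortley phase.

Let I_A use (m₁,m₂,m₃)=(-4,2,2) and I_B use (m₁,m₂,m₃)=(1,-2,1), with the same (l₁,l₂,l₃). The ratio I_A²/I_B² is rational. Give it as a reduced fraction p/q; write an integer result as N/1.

5/42

Same 6,2,8: normalisation and zero-m 3j drop out of the ratio.
A: Δ: 0! 12! 4! / 17! → 1/30940; sum: t=0:+1/174182400 = 1/174182400; 3j²(6 2 8; -4 2 2) = Δ·Π!·Σ² = 3/6188  (sign +1)
B: Δ: 0! 12! 4! / 17! → 1/30940; sum: t=0:+1/14515200 = 1/14515200; 3j²(6 2 8; 1 -2 1) = Δ·Π!·Σ² = 9/2210  (sign -1)
I_A²/I_B² = (3/6188)/(9/2210) = 5/42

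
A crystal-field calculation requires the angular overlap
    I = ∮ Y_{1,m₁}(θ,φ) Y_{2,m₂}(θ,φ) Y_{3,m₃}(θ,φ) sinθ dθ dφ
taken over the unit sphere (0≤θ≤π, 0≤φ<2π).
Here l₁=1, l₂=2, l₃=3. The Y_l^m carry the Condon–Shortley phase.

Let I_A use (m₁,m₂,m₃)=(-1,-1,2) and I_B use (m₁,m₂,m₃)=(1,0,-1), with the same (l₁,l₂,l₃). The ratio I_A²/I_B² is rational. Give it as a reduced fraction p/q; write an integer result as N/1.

5/3

Same 1,2,3: normalisation and zero-m 3j drop out of the ratio.
A: Δ: 0! 2! 4! / 7! → 1/105; sum: t=0:+1/12 = 1/12; 3j²(1 2 3; -1 -1 2) = Δ·Π!·Σ² = 2/21  (sign -1)
B: Δ: 0! 2! 4! / 7! → 1/105; sum: t=0:+1/8 = 1/8; 3j²(1 2 3; 1 0 -1) = Δ·Π!·Σ² = 2/35  (sign +1)
I_A²/I_B² = (2/21)/(2/35) = 5/3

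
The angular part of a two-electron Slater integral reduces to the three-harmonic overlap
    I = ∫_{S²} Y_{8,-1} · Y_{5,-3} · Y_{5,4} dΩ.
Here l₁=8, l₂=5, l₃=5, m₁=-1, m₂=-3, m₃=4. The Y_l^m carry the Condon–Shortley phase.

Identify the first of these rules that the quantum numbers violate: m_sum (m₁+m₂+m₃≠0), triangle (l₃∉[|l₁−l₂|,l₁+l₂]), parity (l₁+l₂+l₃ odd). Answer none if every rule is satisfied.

Σmᵢ = 0  ✓
l₃∈[|l₁−l₂|,l₁+l₂]=[3,13], have l₃=5  ✓
Σlᵢ = 18 ⇒ even  ✓

none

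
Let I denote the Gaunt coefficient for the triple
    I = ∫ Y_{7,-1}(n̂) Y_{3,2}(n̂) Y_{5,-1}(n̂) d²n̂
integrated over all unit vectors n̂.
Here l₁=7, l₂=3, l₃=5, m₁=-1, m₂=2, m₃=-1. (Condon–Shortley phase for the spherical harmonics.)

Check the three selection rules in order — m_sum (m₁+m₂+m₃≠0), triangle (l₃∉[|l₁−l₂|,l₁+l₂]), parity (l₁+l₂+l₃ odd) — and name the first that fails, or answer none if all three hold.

Σmᵢ = 0  ✓
l₃∈[|l₁−l₂|,l₁+l₂]=[4,10], have l₃=5  ✓
Σlᵢ = 15 ⇒ odd  ✗

parity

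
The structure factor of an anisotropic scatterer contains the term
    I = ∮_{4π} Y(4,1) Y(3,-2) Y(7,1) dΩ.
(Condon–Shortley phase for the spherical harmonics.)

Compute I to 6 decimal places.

-0.123510

Rules hold: Σm=0, L=14 even, 1≤7≤7.
N = 9·7·15 = 945
Δ = 0!·8!·6!/15! = 1/45045
Racah Σ t=0..0: t=0:+1/20736 = 1/20736
⇒ 3j(4 3 7; 0 0 0)² = 35/1287, sgn -1
Racah Σ t=0..0: t=0:+1/86400 = 1/86400
⇒ 3j(4 3 7; 1 -2 1)² = 16/2145, sgn +1
4πI² = N·(3j₀)²·(3jₘ)² = 3920/20449
I = -1·√(0.191696/4π) = -0.12350998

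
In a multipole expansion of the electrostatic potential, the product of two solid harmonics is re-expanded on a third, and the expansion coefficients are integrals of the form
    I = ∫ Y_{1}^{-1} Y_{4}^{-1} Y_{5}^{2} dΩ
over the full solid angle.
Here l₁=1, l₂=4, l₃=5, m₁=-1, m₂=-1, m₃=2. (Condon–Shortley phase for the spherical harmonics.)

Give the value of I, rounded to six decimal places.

0.225034

Rules hold: Σm=0, L=10 even, 3≤5≤5.
N = 3·9·11 = 297
Δ = 0!·2!·8!/11! = 1/495
Racah Σ t=0..0: t=0:+1/576 = 1/576
⇒ 3j(1 4 5; 0 0 0)² = 5/99, sgn -1
Racah Σ t=0..0: t=0:+1/1440 = 1/1440
⇒ 3j(1 4 5; -1 -1 2)² = 7/165, sgn -1
4πI² = N·(3j₀)²·(3jₘ)² = 7/11
I = +1·√(0.636364/4π) = 0.22503380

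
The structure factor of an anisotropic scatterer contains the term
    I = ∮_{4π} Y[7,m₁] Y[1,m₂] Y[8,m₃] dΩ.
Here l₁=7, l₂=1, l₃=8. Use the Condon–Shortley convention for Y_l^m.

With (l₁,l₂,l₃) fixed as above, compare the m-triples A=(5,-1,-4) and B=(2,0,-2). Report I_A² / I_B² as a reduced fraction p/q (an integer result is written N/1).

Shared (l₁,l₂,l₃)=(7,1,8): N and (l;000)² cancel in I_A²/I_B².
A: Δ = 0!·14!·2!/17! = 1/2040; Racah Σ t=0..0: t=0:+1/1916006400 = 1/1916006400; ⇒ 3j(7 1 8; 5 -1 -4)² = 1/340, sgn +1
B: Δ = 0!·14!·2!/17! = 1/2040; Racah Σ t=0..0: t=0:+1/43545600 = 1/43545600; ⇒ 3j(7 1 8; 2 0 -2)² = 1/34, sgn +1
I_A²/I_B² = (1/340)/(1/34) = 1/10

1/10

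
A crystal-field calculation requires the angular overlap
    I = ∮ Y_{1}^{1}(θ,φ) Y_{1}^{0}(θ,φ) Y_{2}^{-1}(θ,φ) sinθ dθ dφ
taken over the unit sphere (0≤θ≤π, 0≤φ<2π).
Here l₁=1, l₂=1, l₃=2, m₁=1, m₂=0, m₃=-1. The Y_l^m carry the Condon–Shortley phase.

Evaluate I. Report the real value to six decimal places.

Rules hold: Σm=0, L=4 even, 0≤2≤2.
N = 3·3·5 = 45
Δ = 0!·2!·2!/5! = 1/30
Racah Σ t=0..0: t=0:+1/1 = 1/1
⇒ 3j(1 1 2; 0 0 0)² = 2/15, sgn +1
Racah Σ t=0..0: t=0:+1/2 = 1/2
⇒ 3j(1 1 2; 1 0 -1)² = 1/10, sgn -1
4πI² = N·(3j₀)²·(3jₘ)² = 3/5
I = -1·√(0.6/4π) = -0.21850969

-0.218510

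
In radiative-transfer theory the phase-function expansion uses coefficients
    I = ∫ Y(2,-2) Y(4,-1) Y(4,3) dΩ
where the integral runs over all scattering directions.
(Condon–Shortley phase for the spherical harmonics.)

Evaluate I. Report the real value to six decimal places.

0.159270

Rules hold: Σm=0, L=10 even, 2≤4≤6.
N = 5·9·9 = 405
Δ = 2!·2!·6!/11! = 1/13860
Racah Σ t=0..2: t=0:+1/192 t=1:−1/36 t=2:+1/192 = -5/288
⇒ 3j(2 4 4; 0 0 0)² = 20/693, sgn -1
Racah Σ t=2..2: t=2:+1/480 = 1/480
⇒ 3j(2 4 4; -2 -1 3)² = 3/110, sgn -1
4πI² = N·(3j₀)²·(3jₘ)² = 270/847
I = +1·√(0.318772/4π) = 0.15927046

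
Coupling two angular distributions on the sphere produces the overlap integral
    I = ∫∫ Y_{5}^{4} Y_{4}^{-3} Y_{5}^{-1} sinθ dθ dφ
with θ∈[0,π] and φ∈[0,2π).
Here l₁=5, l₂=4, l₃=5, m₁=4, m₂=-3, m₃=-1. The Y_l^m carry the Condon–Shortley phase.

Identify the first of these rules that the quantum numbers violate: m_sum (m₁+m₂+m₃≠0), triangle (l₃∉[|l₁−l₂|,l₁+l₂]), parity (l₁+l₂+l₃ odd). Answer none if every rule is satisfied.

azimuthal sum: 4 − 3 − 1 = 0  ✓
1 ≤ 5 ≤ 9 (triangle on l)  ✓
L = 5 + 4 + 5 = 14 (even)  ✓

none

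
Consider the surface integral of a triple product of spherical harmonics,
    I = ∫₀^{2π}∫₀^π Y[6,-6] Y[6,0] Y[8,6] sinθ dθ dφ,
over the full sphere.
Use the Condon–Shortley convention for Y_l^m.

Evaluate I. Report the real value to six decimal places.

0.171754

m-sum 0 ✓  L=20 even ✓  0≤8≤12 ✓
Π(2lᵢ+1) = 13×13×17 = 2873
triangle coeff Δ(6,6,8) = 1/1309458150
Σ_t [0,4]: t=0:+1/49766400 t=1:−1/3110400 t=2:+1/1327104 t=3:−1/3110400 t=4:+1/49766400 = 1/6635520
(3j)²=350/46189 [(6 6 8; 0 0 0)], sign=+1
Σ_t [4,4]: t=4:+1/1393459200 = 1/1393459200
(3j)²=11/646 [(6 6 8; -6 0 6)], sign=+1
⇒ 4πI² = 2275/6137
I = (+1)√(2275/6137/(4π)) = 0.17175433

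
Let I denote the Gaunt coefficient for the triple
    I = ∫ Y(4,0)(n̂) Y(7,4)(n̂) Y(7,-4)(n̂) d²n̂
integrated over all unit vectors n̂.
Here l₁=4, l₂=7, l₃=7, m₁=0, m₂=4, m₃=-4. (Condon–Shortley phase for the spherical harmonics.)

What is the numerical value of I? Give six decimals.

-0.116089

Checks pass: Σm=0; 18 even; l₃=7∈[3,11].
(2·4+1)(2·7+1)(2·7+1) = 2025
Δ: 4! 4! 10! / 19! → 1/58198140
sum: t=0:+1/17418240 t=1:−1/622080 t=2:+1/230400 t=3:−1/622080 t=4:+1/17418240 = 1/806400
3j²(4 7 7; 0 0 0) = Δ·Π!·Σ² = 2268/230945  (sign -1)
sum: t=1:−1/130636800 t=2:+1/5806080 t=3:−1/2903040 t=4:+1/17418240 = -1/8164800
3j²(4 7 7; 0 4 -4) = Δ·Π!·Σ² = 11264/1322685  (sign +1)
combine: 4πI² = 2025·2268/230945·11264/1322685 = 2985984/17631601
take √, sign -1: I = -0.11608950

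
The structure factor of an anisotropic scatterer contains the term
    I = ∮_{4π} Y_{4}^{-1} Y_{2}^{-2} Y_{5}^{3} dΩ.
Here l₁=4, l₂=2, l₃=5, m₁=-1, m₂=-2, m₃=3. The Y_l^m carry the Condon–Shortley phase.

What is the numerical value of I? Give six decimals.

L=11 odd ⇒ parity kills the (l;000) factor ⇒ I = 0

0.000000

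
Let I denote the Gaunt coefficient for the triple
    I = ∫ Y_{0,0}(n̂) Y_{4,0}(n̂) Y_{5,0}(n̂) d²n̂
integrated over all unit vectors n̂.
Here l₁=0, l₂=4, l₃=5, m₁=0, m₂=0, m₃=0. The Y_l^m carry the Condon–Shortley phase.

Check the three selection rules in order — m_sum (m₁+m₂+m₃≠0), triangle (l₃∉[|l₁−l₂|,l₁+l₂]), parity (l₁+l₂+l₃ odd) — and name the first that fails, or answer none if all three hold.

Σmᵢ = 0  ✓
l₃∈[|l₁−l₂|,l₁+l₂]=[4,4], have l₃=5  ✗
Σlᵢ = 9 ⇒ odd

triangle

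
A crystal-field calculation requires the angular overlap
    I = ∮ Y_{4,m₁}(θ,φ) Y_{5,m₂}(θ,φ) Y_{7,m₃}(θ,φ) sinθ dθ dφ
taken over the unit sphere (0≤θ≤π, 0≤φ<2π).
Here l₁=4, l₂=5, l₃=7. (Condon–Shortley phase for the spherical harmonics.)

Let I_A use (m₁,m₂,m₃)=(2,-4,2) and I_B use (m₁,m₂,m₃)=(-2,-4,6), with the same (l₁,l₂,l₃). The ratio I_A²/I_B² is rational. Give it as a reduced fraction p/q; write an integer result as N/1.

Same 4,5,7: normalisation and zero-m 3j drop out of the ratio.
A: Δ: 2! 6! 8! / 17! → 1/6126120; sum: t=0:+1/483840 t=1:−1/4838400 = 1/537600; 3j²(4 5 7; 2 -4 2) = Δ·Π!·Σ² = 2187/170170  (sign -1)
B: Δ: 2! 6! 8! / 17! → 1/6126120; sum: t=0:+1/7257600 t=1:−1/4838400 = -1/14515200; 3j²(4 5 7; -2 -4 6) = Δ·Π!·Σ² = 3/1190  (sign +1)
I_A²/I_B² = (2187/170170)/(3/1190) = 729/143

729/143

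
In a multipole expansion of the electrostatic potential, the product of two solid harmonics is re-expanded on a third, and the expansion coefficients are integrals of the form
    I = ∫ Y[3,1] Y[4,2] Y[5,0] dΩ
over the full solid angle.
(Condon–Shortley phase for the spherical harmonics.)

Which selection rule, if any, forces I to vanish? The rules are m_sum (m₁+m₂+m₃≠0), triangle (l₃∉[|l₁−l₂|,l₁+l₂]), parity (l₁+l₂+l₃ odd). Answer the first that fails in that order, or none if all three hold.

m_sum

m₁+m₂+m₃ = 1 + 2 + 0 = 3  ✗
triangle: |3−4|=1 ≤ l₃=5 ≤ 3+4=7
parity: l₁+l₂+l₃ = 12 is even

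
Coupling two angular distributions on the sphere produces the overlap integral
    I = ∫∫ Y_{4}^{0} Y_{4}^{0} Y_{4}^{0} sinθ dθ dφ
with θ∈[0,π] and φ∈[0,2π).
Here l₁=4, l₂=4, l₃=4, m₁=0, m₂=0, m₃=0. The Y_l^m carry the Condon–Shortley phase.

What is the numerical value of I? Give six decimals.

Checks pass: Σm=0; 12 even; l₃=4∈[0,8].
(2·4+1)(2·4+1)(2·4+1) = 729
Δ: 4! 4! 4! / 13! → 1/450450
sum: t=0:+1/13824 t=1:−1/216 t=2:+1/64 t=3:−1/216 t=4:+1/13824 = 5/768
3j²(4 4 4; 0 0 0) = Δ·Π!·Σ² = 18/1001  (sign +1)
(m-triple is (0,0,0) — same symbol as above.)
combine: 4πI² = 729·18/1001·18/1001 = 236196/1002001
take √, sign +1: I = 0.13696111

0.136961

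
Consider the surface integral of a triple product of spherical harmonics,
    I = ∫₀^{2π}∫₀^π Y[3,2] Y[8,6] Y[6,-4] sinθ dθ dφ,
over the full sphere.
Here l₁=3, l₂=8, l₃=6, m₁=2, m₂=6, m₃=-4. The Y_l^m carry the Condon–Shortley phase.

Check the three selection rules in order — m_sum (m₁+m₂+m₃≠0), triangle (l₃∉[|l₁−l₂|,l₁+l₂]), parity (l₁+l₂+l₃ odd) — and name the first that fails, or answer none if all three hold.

Σmᵢ = 4  ✗
l₃∈[|l₁−l₂|,l₁+l₂]=[5,11], have l₃=6
Σlᵢ = 17 ⇒ odd

m_sum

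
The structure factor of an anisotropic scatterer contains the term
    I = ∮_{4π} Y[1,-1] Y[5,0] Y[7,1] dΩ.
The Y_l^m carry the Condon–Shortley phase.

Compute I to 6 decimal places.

0.000000

|1−5|≤7≤1+5 violated ⇒ I = 0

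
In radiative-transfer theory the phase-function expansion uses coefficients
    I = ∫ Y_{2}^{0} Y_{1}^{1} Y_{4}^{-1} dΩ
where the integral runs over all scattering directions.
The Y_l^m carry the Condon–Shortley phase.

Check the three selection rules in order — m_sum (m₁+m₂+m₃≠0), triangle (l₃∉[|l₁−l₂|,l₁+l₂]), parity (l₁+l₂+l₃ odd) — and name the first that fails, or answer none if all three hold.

triangle

Σmᵢ = 0  ✓
l₃∈[|l₁−l₂|,l₁+l₂]=[1,3], have l₃=4  ✗
Σlᵢ = 7 ⇒ odd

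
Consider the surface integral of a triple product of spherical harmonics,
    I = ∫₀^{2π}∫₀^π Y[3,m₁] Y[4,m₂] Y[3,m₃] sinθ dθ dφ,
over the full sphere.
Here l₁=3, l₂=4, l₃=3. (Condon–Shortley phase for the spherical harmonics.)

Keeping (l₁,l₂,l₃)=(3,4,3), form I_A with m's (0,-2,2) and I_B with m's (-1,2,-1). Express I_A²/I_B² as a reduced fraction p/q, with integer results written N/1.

3/40

Same 3,4,3: normalisation and zero-m 3j drop out of the ratio.
A: Δ: 4! 2! 4! / 11! → 1/34650; sum: t=1:−1/72 t=2:+1/96 = -1/288; 3j²(3 4 3; 0 -2 2) = Δ·Π!·Σ² = 1/462  (sign +1)
B: Δ: 4! 2! 4! / 11! → 1/34650; sum: t=2:+1/192 t=3:−1/36 t=4:+1/192 = -5/288; 3j²(3 4 3; -1 2 -1) = Δ·Π!·Σ² = 20/693  (sign -1)
I_A²/I_B² = (1/462)/(20/693) = 3/40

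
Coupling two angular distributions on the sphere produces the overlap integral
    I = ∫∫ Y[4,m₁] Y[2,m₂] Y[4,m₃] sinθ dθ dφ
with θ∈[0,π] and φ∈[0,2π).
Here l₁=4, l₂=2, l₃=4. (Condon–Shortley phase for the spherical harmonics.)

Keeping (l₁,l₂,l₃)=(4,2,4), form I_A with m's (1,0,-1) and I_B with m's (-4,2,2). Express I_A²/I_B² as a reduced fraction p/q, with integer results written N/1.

Shared (l₁,l₂,l₃)=(4,2,4): N and (l;000)² cancel in I_A²/I_B².
A: Δ = 2!·6!·2!/11! = 1/13860; Racah Σ t=0..2: t=0:+1/144 t=1:−1/48 t=2:+1/480 = -17/1440; ⇒ 3j(4 2 4; 1 0 -1)² = 289/13860, sgn +1
B: Δ = 2!·6!·2!/11! = 1/13860; Racah Σ t=2..2: t=2:+1/2880 = 1/2880; ⇒ 3j(4 2 4; -4 2 2)² = 2/165, sgn +1
I_A²/I_B² = (289/13860)/(2/165) = 289/168

289/168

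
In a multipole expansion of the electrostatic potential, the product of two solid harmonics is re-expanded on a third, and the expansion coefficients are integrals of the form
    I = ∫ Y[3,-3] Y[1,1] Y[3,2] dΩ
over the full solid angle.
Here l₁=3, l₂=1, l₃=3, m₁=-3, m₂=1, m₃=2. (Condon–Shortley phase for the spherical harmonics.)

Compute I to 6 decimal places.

L=7 odd ⇒ parity kills the (l;000) factor ⇒ I = 0

0.000000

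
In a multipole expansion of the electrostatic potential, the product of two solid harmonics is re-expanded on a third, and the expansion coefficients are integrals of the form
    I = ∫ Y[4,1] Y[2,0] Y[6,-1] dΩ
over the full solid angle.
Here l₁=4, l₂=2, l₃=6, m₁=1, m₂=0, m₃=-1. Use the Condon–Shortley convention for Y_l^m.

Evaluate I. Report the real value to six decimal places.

-0.230476

Checks pass: Σm=0; 12 even; l₃=6∈[2,6].
(2·4+1)(2·2+1)(2·6+1) = 585
Δ: 0! 8! 4! / 13! → 1/6435
sum: t=0:+1/2304 = 1/2304
3j²(4 2 6; 0 0 0) = Δ·Π!·Σ² = 5/143  (sign +1)
sum: t=0:+1/2880 = 1/2880
3j²(4 2 6; 1 0 -1) = Δ·Π!·Σ² = 14/429  (sign -1)
combine: 4πI² = 585·5/143·14/429 = 1050/1573
take √, sign -1: I = -0.23047581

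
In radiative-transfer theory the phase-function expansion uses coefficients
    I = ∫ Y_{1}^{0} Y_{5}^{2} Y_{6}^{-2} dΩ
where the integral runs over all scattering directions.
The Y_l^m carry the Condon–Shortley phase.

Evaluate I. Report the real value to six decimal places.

Rules hold: Σm=0, L=12 even, 4≤6≤6.
N = 3·11·13 = 429
Δ = 0!·2!·10!/13! = 1/858
Racah Σ t=0..0: t=0:+1/14400 = 1/14400
⇒ 3j(1 5 6; 0 0 0)² = 6/143, sgn +1
Racah Σ t=0..0: t=0:+1/30240 = 1/30240
⇒ 3j(1 5 6; 0 2 -2)² = 16/429, sgn +1
4πI² = N·(3j₀)²·(3jₘ)² = 96/143
I = +1·√(0.671329/4π) = 0.23113338

0.231133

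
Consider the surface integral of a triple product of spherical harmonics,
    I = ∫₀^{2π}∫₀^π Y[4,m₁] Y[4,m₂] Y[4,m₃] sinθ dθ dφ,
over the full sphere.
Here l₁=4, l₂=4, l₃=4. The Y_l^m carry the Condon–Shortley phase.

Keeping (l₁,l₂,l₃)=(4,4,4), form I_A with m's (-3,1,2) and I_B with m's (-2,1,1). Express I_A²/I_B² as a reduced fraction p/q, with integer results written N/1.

Same 4,4,4: normalisation and zero-m 3j drop out of the ratio.
A: Δ: 4! 4! 4! / 13! → 1/450450; sum: t=3:−1/576 t=4:+1/864 = -1/1728; 3j²(4 4 4; -3 1 2) = Δ·Π!·Σ² = 5/1287  (sign -1)
B: Δ: 4! 4! 4! / 13! → 1/450450; sum: t=2:+1/576 t=3:−1/144 t=4:+1/576 = -1/288; 3j²(4 4 4; -2 1 1) = Δ·Π!·Σ² = 20/1001  (sign +1)
I_A²/I_B² = (5/1287)/(20/1001) = 7/36

7/36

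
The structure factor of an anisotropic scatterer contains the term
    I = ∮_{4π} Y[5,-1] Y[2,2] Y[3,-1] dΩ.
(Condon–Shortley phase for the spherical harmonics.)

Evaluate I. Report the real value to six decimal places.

Checks pass: Σm=0; 10 even; l₃=3∈[3,7].
(2·5+1)(2·2+1)(2·3+1) = 385
Δ: 4! 6! 0! / 11! → 1/2310
sum: t=2:+1/144 = 1/144
3j²(5 2 3; 0 0 0) = Δ·Π!·Σ² = 10/231  (sign -1)
sum: t=4:+1/1152 = 1/1152
3j²(5 2 3; -1 2 -1) = Δ·Π!·Σ² = 1/154  (sign +1)
combine: 4πI² = 385·10/231·1/154 = 25/231
take √, sign -1: I = -0.09280237

-0.092802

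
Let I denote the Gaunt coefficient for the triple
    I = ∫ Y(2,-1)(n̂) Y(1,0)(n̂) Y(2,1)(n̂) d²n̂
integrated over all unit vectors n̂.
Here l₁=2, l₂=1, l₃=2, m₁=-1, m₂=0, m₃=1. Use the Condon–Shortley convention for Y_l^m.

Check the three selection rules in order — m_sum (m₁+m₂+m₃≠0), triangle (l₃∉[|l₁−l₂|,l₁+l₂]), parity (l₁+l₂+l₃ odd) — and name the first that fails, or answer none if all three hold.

Σmᵢ = 0  ✓
l₃∈[|l₁−l₂|,l₁+l₂]=[1,3], have l₃=2  ✓
Σlᵢ = 5 ⇒ odd  ✗

parity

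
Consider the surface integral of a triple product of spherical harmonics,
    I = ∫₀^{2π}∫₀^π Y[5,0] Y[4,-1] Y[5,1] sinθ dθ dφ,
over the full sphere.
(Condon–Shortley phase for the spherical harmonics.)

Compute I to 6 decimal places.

Checks pass: Σm=0; 14 even; l₃=5∈[1,9].
(2·5+1)(2·4+1)(2·5+1) = 1089
Δ: 4! 6! 4! / 15! → 1/3153150
sum: t=0:+1/69120 t=1:−1/1728 t=2:+1/576 t=3:−1/1728 t=4:+1/69120 = 7/11520
3j²(5 4 5; 0 0 0) = Δ·Π!·Σ² = 2/143  (sign -1)
sum: t=0:+1/17280 t=1:−1/1152 t=2:+1/864 t=3:−1/6912 = 7/34560
3j²(5 4 5; 0 -1 1) = Δ·Π!·Σ² = 1/429  (sign +1)
combine: 4πI² = 1089·2/143·1/429 = 6/169
take √, sign -1: I = -0.05315295

-0.053153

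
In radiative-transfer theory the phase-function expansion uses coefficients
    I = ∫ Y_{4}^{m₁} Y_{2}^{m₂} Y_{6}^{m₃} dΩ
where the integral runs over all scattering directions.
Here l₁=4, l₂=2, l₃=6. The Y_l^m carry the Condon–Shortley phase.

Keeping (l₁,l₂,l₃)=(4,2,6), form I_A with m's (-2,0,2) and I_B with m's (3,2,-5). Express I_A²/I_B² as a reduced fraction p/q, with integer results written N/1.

28/55

Shared (l₁,l₂,l₃)=(4,2,6): N and (l;000)² cancel in I_A²/I_B².
A: Δ = 0!·8!·4!/13! = 1/6435; Racah Σ t=0..0: t=0:+1/5760 = 1/5760; ⇒ 3j(4 2 6; -2 0 2)² = 56/2145, sgn +1
B: Δ = 0!·8!·4!/13! = 1/6435; Racah Σ t=0..0: t=0:+1/120960 = 1/120960; ⇒ 3j(4 2 6; 3 2 -5)² = 2/39, sgn -1
I_A²/I_B² = (56/2145)/(2/39) = 28/55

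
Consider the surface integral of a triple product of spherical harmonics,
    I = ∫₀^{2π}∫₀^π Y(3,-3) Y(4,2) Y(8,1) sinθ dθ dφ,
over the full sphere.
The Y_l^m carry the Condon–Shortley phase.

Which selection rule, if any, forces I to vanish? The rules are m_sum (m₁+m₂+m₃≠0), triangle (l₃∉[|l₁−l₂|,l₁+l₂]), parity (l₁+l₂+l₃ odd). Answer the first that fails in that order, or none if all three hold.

m₁+m₂+m₃ = -3 + 2 + 1 = 0  ✓
triangle: |3−4|=1 ≤ l₃=8 ≤ 3+4=7  ✗
parity: l₁+l₂+l₃ = 15 is odd

triangle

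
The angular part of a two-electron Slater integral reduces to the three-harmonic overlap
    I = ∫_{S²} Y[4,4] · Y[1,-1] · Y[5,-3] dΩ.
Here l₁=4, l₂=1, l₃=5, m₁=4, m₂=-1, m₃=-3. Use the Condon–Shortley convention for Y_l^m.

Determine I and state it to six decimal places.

Rules hold: Σm=0, L=10 even, 3≤5≤5.
N = 9·3·11 = 297
Δ = 0!·8!·2!/11! = 1/495
Racah Σ t=0..0: t=0:+1/576 = 1/576
⇒ 3j(4 1 5; 0 0 0)² = 5/99, sgn -1
Racah Σ t=0..0: t=0:+1/80640 = 1/80640
⇒ 3j(4 1 5; 4 -1 -3)² = 1/495, sgn +1
4πI² = N·(3j₀)²·(3jₘ)² = 1/33
I = -1·√(0.030303/4π) = -0.04910640

-0.049106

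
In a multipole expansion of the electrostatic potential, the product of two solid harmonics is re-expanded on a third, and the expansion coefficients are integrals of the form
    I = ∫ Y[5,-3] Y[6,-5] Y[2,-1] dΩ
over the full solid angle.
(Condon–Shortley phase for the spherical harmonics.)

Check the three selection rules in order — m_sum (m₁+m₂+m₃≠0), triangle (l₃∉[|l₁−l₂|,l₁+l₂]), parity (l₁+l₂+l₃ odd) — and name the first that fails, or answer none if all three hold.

azimuthal sum: -3 − 5 − 1 = -9  ✗
1 ≤ 2 ≤ 11 (triangle on l)
L = 5 + 6 + 2 = 13 (odd)

m_sum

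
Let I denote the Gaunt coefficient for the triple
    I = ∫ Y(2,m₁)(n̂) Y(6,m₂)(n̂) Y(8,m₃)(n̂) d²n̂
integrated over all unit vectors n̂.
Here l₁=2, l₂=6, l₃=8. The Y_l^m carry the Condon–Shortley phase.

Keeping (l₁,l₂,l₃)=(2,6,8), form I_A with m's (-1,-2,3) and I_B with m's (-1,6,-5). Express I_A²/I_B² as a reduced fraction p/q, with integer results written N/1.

825/13

Shared (l₁,l₂,l₃)=(2,6,8): N and (l;000)² cancel in I_A²/I_B².
A: Δ = 0!·4!·12!/17! = 1/30940; Racah Σ t=0..0: t=0:+1/5806080 = 1/5806080; ⇒ 3j(2 6 8; -1 -2 3)² = 165/6188, sgn -1
B: Δ = 0!·4!·12!/17! = 1/30940; Racah Σ t=0..0: t=0:+1/2874009600 = 1/2874009600; ⇒ 3j(2 6 8; -1 6 -5)² = 1/2380, sgn -1
I_A²/I_B² = (165/6188)/(1/2380) = 825/13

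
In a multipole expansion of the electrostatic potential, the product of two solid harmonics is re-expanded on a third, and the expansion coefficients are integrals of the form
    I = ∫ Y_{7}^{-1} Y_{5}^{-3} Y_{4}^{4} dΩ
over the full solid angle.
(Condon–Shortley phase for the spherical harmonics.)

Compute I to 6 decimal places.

m-sum 0 ✓  L=16 even ✓  2≤4≤12 ✓
Π(2lᵢ+1) = 15×11×9 = 1485
triangle coeff Δ(7,5,4) = 1/6126120
Σ_t [3,5]: t=3:−1/69120 t=4:+1/20736 t=5:−1/69120 = 1/51840
(3j)²=280/21879 [(7 5 4; 0 0 0)], sign=+1
Σ_t [2,2]: t=2:+1/2073600 = 1/2073600
(3j)²=392/109395 [(7 5 4; -1 -3 4)], sign=+1
⇒ 4πI² = 109760/1611753
I = (+1)√(109760/1611753/(4π)) = 0.07361526

0.073615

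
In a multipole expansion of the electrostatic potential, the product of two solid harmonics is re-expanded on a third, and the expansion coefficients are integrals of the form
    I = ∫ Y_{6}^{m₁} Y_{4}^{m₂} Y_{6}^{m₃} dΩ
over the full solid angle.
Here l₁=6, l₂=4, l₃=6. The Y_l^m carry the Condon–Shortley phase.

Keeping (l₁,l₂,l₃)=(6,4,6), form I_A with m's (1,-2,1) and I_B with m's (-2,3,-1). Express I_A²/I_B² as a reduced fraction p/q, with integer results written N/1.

Shared (l₁,l₂,l₃)=(6,4,6): N and (l;000)² cancel in I_A²/I_B².
A: Δ = 4!·8!·4!/17! = 1/15315300; Racah Σ t=0..2: t=0:+1/69120 t=1:−1/20736 t=2:+1/69120 = -1/51840; ⇒ 3j(6 4 6; 1 -2 1)² = 280/21879, sgn +1
B: Δ = 4!·8!·4!/17! = 1/15315300; Racah Σ t=3..4: t=3:−1/103680 t=4:+1/82944 = 1/414720; ⇒ 3j(6 4 6; -2 3 -1)² = 49/43758, sgn -1
I_A²/I_B² = (280/21879)/(49/43758) = 80/7

80/7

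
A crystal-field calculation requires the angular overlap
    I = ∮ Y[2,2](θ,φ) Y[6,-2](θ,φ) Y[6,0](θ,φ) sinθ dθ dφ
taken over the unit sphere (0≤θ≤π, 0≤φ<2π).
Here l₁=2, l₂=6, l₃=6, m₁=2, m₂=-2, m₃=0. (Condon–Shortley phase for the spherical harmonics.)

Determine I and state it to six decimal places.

m-sum 0 ✓  L=14 even ✓  4≤6≤8 ✓
Π(2lᵢ+1) = 5×13×13 = 845
triangle coeff Δ(2,6,6) = 1/90090
Σ_t [0,2]: t=0:+1/69120 t=1:−1/14400 t=2:+1/69120 = -7/172800
(3j)²=14/715 [(2 6 6; 0 0 0)], sign=-1
Σ_t [0,0]: t=0:+1/69120 = 1/69120
(3j)²=4/143 [(2 6 6; 2 -2 0)], sign=+1
⇒ 4πI² = 56/121
I = (-1)√(56/121/(4π)) = -0.19190947

-0.191909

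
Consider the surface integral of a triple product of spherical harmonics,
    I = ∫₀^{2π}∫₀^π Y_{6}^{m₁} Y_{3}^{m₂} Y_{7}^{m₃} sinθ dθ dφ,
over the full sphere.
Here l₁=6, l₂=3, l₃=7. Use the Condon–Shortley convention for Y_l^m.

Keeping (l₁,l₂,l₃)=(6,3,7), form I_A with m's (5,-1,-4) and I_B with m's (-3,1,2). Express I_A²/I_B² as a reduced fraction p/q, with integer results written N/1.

l's match ⇒ only the (l;m) 3-j factors differ between A and B.
A: triangle coeff Δ(6,3,7) = 1/2042040; Σ_t [0,1]: t=0:+1/2903040 t=1:−1/21772800 = 13/43545600; (3j)²=143/7140 [(6 3 7; 5 -1 -4)], sign=-1
B: triangle coeff Δ(6,3,7) = 1/2042040; Σ_t [0,2]: t=0:+1/17418240 t=1:−1/483840 t=2:+1/241920 = 37/17418240; (3j)²=1369/136136 [(6 3 7; -3 1 2)], sign=-1
I_A²/I_B² = (143/7140)/(1369/136136) = 40898/20535

40898/20535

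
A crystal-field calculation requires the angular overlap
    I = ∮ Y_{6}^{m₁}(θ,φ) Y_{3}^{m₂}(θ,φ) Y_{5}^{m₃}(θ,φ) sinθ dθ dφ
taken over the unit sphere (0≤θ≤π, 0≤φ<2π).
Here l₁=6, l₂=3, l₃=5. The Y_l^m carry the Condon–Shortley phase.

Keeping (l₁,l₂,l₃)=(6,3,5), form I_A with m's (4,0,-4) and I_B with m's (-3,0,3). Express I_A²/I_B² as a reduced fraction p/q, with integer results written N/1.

15/1

Shared (l₁,l₂,l₃)=(6,3,5): N and (l;000)² cancel in I_A²/I_B².
A: Δ = 4!·8!·2!/15! = 1/675675; Racah Σ t=1..2: t=1:−1/60480 t=2:+1/161280 = -1/96768; ⇒ 3j(6 3 5; 4 0 -4)² = 15/1001, sgn +1
B: Δ = 4!·8!·2!/15! = 1/675675; Racah Σ t=1..3: t=1:−1/483840 t=2:+1/20160 t=3:−1/17280 = -1/96768; ⇒ 3j(6 3 5; -3 0 3)² = 1/1001, sgn -1
I_A²/I_B² = (15/1001)/(1/1001) = 15/1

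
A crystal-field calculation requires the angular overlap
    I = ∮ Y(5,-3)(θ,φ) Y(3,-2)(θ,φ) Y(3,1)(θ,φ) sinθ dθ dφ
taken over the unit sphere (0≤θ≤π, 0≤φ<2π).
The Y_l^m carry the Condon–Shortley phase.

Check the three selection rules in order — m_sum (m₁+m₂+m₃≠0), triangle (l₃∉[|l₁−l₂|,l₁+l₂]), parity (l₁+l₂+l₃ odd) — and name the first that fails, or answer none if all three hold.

m_sum

m₁+m₂+m₃ = -3 − 2 + 1 = -4  ✗
triangle: |5−3|=2 ≤ l₃=3 ≤ 5+3=8
parity: l₁+l₂+l₃ = 11 is odd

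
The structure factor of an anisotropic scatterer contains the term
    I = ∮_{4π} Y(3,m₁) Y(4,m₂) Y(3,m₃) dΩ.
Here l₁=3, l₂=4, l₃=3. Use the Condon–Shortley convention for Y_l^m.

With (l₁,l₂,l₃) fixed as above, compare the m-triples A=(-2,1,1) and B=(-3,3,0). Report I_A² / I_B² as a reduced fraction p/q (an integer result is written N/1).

32/63

Same 3,4,3: normalisation and zero-m 3j drop out of the ratio.
A: Δ: 4! 2! 4! / 11! → 1/34650; sum: t=3:−1/48 t=4:+1/144 = -1/72; 3j²(3 4 3; -2 1 1) = Δ·Π!·Σ² = 16/693  (sign -1)
B: Δ: 4! 2! 4! / 11! → 1/34650; sum: t=4:+1/288 = 1/288; 3j²(3 4 3; -3 3 0) = Δ·Π!·Σ² = 1/22  (sign -1)
I_A²/I_B² = (16/693)/(1/22) = 32/63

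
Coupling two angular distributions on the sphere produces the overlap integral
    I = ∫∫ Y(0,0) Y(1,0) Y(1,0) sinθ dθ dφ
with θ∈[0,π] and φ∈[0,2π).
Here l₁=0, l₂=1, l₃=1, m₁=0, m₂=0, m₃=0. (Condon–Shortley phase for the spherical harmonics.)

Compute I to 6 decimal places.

m-sum 0 ✓  L=2 even ✓  1≤1≤1 ✓
Π(2lᵢ+1) = 1×3×3 = 9
triangle coeff Δ(0,1,1) = 1/3
Σ_t [0,0]: t=0:+1/1 = 1/1
(3j)²=1/3 [(0 1 1; 0 0 0)], sign=-1
(m-triple is (0,0,0) — same symbol as above.)
⇒ 4πI² = 1/1
I = (+1)√(1/1/(4π)) = 0.28209479

0.282095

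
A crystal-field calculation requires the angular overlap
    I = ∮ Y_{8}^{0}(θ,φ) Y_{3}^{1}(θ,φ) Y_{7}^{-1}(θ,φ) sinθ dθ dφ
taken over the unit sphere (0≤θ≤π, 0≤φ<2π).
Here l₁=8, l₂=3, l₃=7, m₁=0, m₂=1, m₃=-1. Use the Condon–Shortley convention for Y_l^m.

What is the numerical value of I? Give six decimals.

m-sum 0 ✓  L=18 even ✓  5≤7≤11 ✓
Π(2lᵢ+1) = 17×7×15 = 1785
triangle coeff Δ(8,3,7) = 1/5290740
Σ_t [1,3]: t=1:−1/7257600 t=2:+1/2073600 t=3:−1/7257600 = 1/4838400
(3j)²=252/20995 [(8 3 7; 0 0 0)], sign=-1
Σ_t [2,4]: t=2:+1/4147200 t=3:−1/3628800 t=4:+1/46448640 = -1/77414400
(3j)²=3/41990 [(8 3 7; 0 1 -1)], sign=-1
⇒ 4πI² = 7938/5185765
I = (+1)√(7938/5185765/(4π)) = 0.01103683

0.011037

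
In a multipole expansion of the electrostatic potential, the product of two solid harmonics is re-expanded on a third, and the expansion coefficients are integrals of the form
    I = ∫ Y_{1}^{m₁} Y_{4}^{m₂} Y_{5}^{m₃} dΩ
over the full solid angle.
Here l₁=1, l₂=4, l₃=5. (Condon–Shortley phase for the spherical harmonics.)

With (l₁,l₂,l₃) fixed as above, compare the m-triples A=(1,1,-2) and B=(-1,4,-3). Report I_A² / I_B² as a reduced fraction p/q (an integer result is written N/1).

Same 1,4,5: normalisation and zero-m 3j drop out of the ratio.
A: Δ: 0! 2! 8! / 11! → 1/495; sum: t=0:+1/1440 = 1/1440; 3j²(1 4 5; 1 1 -2) = Δ·Π!·Σ² = 7/165  (sign -1)
B: Δ: 0! 2! 8! / 11! → 1/495; sum: t=0:+1/80640 = 1/80640; 3j²(1 4 5; -1 4 -3) = Δ·Π!·Σ² = 1/495  (sign +1)
I_A²/I_B² = (7/165)/(1/495) = 21/1

21/1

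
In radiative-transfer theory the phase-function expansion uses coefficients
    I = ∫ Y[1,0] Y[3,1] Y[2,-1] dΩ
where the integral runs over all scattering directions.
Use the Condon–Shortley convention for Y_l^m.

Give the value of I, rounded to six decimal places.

Checks pass: Σm=0; 6 even; l₃=2∈[2,4].
(2·1+1)(2·3+1)(2·2+1) = 105
Δ: 2! 0! 4! / 7! → 1/105
sum: t=1:−1/4 = -1/4
3j²(1 3 2; 0 0 0) = Δ·Π!·Σ² = 3/35  (sign -1)
sum: t=1:−1/6 = -1/6
3j²(1 3 2; 0 1 -1) = Δ·Π!·Σ² = 8/105  (sign +1)
combine: 4πI² = 105·3/35·8/105 = 24/35
take √, sign -1: I = -0.23359668

-0.233597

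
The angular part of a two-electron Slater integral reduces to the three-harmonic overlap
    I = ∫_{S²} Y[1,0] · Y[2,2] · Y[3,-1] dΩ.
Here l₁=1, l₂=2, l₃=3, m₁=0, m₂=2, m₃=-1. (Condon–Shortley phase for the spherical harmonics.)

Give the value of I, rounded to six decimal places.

m-sum = 0 + 2 − 1 = 1 ≠ 0 ⇒ I = 0

0.000000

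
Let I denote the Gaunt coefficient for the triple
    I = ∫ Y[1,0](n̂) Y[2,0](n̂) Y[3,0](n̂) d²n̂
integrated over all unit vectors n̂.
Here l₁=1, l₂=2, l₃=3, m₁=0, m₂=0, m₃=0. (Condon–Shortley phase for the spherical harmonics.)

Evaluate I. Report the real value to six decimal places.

Checks pass: Σm=0; 6 even; l₃=3∈[1,3].
(2·1+1)(2·2+1)(2·3+1) = 105
Δ: 0! 2! 4! / 7! → 1/105
sum: t=0:+1/4 = 1/4
3j²(1 2 3; 0 0 0) = Δ·Π!·Σ² = 3/35  (sign -1)
(m-triple is (0,0,0) — same symbol as above.)
combine: 4πI² = 105·3/35·3/35 = 27/35
take √, sign +1: I = 0.24776670

0.247767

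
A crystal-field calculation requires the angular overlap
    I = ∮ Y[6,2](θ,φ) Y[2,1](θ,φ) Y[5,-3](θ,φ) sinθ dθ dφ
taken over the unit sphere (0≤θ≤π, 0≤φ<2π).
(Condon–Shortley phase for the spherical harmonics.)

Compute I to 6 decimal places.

0.000000

L=13 odd ⇒ parity kills the (l;000) factor ⇒ I = 0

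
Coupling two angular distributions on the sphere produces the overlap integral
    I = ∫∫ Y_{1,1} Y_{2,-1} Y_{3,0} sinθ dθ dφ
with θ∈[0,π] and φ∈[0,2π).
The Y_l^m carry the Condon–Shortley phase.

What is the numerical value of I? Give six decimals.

0.143048

Checks pass: Σm=0; 6 even; l₃=3∈[1,3].
(2·1+1)(2·2+1)(2·3+1) = 105
Δ: 0! 2! 4! / 7! → 1/105
sum: t=0:+1/4 = 1/4
3j²(1 2 3; 0 0 0) = Δ·Π!·Σ² = 3/35  (sign -1)
sum: t=0:+1/12 = 1/12
3j²(1 2 3; 1 -1 0) = Δ·Π!·Σ² = 1/35  (sign -1)
combine: 4πI² = 105·3/35·1/35 = 9/35
take √, sign +1: I = 0.14304817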